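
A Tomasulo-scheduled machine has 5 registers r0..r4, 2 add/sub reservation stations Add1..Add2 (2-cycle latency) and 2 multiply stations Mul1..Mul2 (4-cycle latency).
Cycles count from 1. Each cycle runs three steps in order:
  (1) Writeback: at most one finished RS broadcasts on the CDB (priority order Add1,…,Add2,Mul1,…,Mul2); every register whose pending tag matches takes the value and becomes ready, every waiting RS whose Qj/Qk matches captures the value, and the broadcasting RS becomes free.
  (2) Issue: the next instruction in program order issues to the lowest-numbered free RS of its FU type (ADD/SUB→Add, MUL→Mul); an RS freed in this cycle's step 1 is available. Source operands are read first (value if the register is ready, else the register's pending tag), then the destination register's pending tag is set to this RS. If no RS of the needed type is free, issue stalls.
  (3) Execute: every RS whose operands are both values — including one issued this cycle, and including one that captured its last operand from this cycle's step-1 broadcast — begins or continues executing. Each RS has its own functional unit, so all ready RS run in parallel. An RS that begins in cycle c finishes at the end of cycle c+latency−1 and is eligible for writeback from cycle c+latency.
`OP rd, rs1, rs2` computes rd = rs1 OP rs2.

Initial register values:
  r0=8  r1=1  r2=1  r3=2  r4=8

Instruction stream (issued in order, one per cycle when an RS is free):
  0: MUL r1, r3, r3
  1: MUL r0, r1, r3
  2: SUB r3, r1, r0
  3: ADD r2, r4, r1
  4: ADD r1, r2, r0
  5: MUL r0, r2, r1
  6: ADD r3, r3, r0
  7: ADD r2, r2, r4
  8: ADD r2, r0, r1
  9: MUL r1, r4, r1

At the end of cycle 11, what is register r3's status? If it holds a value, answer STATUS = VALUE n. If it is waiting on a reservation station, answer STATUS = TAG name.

c1: issue MUL r1<-Mul1 | r0:8,r1:Mul1,r2:1,r3:2,r4:8
c2: issue MUL r0<-Mul2 | r0:Mul2,r1:Mul1,r2:1,r3:2,r4:8
c3: issue SUB r3<-Add1 | r0:Mul2,r1:Mul1,r2:1,r3:Add1,r4:8
c4: issue ADD r2<-Add2 | r0:Mul2,r1:Mul1,r2:Add2,r3:Add1,r4:8
c5: CDB Mul1=4; stall | r0:Mul2,r1:4,r2:Add2,r3:Add1,r4:8
c6: stall | r0:Mul2,r1:4,r2:Add2,r3:Add1,r4:8
c7: CDB Add2=12; issue ADD r1<-Add2 | r0:Mul2,r1:Add2,r2:12,r3:Add1,r4:8
c8: issue MUL r0<-Mul1 | r0:Mul1,r1:Add2,r2:12,r3:Add1,r4:8
c9: CDB Mul2=8; stall | r0:Mul1,r1:Add2,r2:12,r3:Add1,r4:8
c10: stall | r0:Mul1,r1:Add2,r2:12,r3:Add1,r4:8
c11: CDB Add1=-4; issue ADD r3<-Add1 | r0:Mul1,r1:Add2,r2:12,r3:Add1,r4:8

STATUS = TAG Add1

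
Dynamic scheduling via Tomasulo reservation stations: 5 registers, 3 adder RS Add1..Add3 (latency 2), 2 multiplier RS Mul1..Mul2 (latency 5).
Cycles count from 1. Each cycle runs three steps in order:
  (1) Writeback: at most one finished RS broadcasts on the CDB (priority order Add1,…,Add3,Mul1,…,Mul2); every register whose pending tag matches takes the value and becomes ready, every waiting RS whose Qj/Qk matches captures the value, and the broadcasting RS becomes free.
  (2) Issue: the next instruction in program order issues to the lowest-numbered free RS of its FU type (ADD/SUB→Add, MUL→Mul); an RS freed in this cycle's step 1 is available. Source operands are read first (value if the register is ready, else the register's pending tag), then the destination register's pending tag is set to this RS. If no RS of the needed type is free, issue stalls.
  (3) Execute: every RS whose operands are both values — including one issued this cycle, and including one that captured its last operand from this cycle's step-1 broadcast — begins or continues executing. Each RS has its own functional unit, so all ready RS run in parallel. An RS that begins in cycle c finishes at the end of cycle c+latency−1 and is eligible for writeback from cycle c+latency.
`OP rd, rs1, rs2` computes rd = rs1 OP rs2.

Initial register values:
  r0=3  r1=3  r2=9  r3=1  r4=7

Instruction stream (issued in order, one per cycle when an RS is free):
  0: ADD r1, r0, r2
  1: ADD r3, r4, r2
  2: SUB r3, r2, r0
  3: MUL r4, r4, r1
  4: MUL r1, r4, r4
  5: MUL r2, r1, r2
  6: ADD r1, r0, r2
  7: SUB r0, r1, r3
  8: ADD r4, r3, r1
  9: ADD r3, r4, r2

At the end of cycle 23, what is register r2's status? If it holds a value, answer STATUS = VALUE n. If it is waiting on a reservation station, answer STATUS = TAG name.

STATUS = VALUE 63504

c1: issue ADD r1<-Add1 | r0:3,r1:Add1,r2:9,r3:1,r4:7
c2: issue ADD r3<-Add2 | r0:3,r1:Add1,r2:9,r3:Add2,r4:7
c3: CDB Add1=12; issue SUB r3<-Add1 | r0:3,r1:12,r2:9,r3:Add1,r4:7
c4: CDB Add2=16; issue MUL r4<-Mul1 | r0:3,r1:12,r2:9,r3:Add1,r4:Mul1
c5: CDB Add1=6; issue MUL r1<-Mul2 | r0:3,r1:Mul2,r2:9,r3:6,r4:Mul1
c6: stall | r0:3,r1:Mul2,r2:9,r3:6,r4:Mul1
c7: stall | r0:3,r1:Mul2,r2:9,r3:6,r4:Mul1
c8: stall | r0:3,r1:Mul2,r2:9,r3:6,r4:Mul1
c9: CDB Mul1=84; issue MUL r2<-Mul1 | r0:3,r1:Mul2,r2:Mul1,r3:6,r4:84
c10: issue ADD r1<-Add1 | r0:3,r1:Add1,r2:Mul1,r3:6,r4:84
c11: issue SUB r0<-Add2 | r0:Add2,r1:Add1,r2:Mul1,r3:6,r4:84
c12: issue ADD r4<-Add3 | r0:Add2,r1:Add1,r2:Mul1,r3:6,r4:Add3
c13: stall | r0:Add2,r1:Add1,r2:Mul1,r3:6,r4:Add3
c14: CDB Mul2=7056; stall | r0:Add2,r1:Add1,r2:Mul1,r3:6,r4:Add3
c15: stall | r0:Add2,r1:Add1,r2:Mul1,r3:6,r4:Add3
c16: stall | r0:Add2,r1:Add1,r2:Mul1,r3:6,r4:Add3
c17: stall | r0:Add2,r1:Add1,r2:Mul1,r3:6,r4:Add3
c18: stall | r0:Add2,r1:Add1,r2:Mul1,r3:6,r4:Add3
c19: CDB Mul1=63504; stall | r0:Add2,r1:Add1,r2:63504,r3:6,r4:Add3
c20: stall | r0:Add2,r1:Add1,r2:63504,r3:6,r4:Add3
c21: CDB Add1=63507; issue ADD r3<-Add1 | r0:Add2,r1:63507,r2:63504,r3:Add1,r4:Add3
c22: - | r0:Add2,r1:63507,r2:63504,r3:Add1,r4:Add3
c23: CDB Add2=63501 | r0:63501,r1:63507,r2:63504,r3:Add1,r4:Add3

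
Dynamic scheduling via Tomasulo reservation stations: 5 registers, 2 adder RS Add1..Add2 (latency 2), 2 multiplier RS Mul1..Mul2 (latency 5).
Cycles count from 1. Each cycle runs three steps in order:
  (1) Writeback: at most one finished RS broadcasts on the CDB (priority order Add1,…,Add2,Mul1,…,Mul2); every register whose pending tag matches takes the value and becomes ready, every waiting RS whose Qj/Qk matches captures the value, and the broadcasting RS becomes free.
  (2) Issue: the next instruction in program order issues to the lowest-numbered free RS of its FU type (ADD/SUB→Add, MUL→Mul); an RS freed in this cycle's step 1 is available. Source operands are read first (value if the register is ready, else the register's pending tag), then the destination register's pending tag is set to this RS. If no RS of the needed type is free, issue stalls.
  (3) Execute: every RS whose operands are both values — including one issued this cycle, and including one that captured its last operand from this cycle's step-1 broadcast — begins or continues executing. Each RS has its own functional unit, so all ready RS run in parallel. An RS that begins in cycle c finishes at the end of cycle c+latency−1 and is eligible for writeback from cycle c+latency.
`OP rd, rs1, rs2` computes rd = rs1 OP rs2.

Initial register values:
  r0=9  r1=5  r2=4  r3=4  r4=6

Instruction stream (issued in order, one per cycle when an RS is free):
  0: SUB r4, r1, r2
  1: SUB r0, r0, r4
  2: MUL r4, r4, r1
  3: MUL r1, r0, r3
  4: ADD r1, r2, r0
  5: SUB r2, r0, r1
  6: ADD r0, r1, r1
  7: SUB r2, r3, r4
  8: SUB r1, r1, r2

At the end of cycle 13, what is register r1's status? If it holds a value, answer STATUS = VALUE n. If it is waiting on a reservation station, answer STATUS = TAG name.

cycle 1: issue SUB r4<-Add1 // r0:9,r1:5,r2:4,r3:4,r4:Add1
cycle 2: issue SUB r0<-Add2 // r0:Add2,r1:5,r2:4,r3:4,r4:Add1
cycle 3: CDB Add1=1; issue MUL r4<-Mul1 // r0:Add2,r1:5,r2:4,r3:4,r4:Mul1
cycle 4: issue MUL r1<-Mul2 // r0:Add2,r1:Mul2,r2:4,r3:4,r4:Mul1
cycle 5: CDB Add2=8; issue ADD r1<-Add1 // r0:8,r1:Add1,r2:4,r3:4,r4:Mul1
cycle 6: issue SUB r2<-Add2 // r0:8,r1:Add1,r2:Add2,r3:4,r4:Mul1
cycle 7: CDB Add1=12; issue ADD r0<-Add1 // r0:Add1,r1:12,r2:Add2,r3:4,r4:Mul1
cycle 8: CDB Mul1=5; stall // r0:Add1,r1:12,r2:Add2,r3:4,r4:5
cycle 9: CDB Add1=24; issue SUB r2<-Add1 // r0:24,r1:12,r2:Add1,r3:4,r4:5
cycle 10: CDB Add2=-4; issue SUB r1<-Add2 // r0:24,r1:Add2,r2:Add1,r3:4,r4:5
cycle 11: CDB Add1=-1 // r0:24,r1:Add2,r2:-1,r3:4,r4:5
cycle 12: CDB Mul2=32 // r0:24,r1:Add2,r2:-1,r3:4,r4:5
cycle 13: CDB Add2=13 // r0:24,r1:13,r2:-1,r3:4,r4:5

STATUS = VALUE 13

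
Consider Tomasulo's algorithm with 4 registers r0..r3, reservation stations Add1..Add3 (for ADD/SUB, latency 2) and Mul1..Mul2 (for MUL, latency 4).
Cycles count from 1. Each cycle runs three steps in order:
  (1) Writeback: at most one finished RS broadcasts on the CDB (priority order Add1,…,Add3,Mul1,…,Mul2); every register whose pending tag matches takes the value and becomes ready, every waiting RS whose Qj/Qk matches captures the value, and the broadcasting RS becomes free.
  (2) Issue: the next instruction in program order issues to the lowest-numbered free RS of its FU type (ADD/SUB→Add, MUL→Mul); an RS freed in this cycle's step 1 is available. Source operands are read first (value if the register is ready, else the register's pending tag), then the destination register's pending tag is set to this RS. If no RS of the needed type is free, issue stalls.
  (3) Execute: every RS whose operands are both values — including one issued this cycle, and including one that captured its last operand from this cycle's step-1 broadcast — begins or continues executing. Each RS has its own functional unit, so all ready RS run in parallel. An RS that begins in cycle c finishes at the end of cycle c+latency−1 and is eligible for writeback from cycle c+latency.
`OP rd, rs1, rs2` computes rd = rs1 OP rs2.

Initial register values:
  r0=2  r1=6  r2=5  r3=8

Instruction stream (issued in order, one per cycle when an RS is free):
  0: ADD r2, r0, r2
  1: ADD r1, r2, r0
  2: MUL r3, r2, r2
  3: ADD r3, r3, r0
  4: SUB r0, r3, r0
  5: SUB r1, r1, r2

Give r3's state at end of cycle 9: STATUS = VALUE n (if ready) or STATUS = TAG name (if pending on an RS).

STATUS = VALUE 51

cycle 1: issue ADD r2<-Add1 // r0:2,r1:6,r2:Add1,r3:8
cycle 2: issue ADD r1<-Add2 // r0:2,r1:Add2,r2:Add1,r3:8
cycle 3: CDB Add1=7; issue MUL r3<-Mul1 // r0:2,r1:Add2,r2:7,r3:Mul1
cycle 4: issue ADD r3<-Add1 // r0:2,r1:Add2,r2:7,r3:Add1
cycle 5: CDB Add2=9; issue SUB r0<-Add2 // r0:Add2,r1:9,r2:7,r3:Add1
cycle 6: issue SUB r1<-Add3 // r0:Add2,r1:Add3,r2:7,r3:Add1
cycle 7: CDB Mul1=49 // r0:Add2,r1:Add3,r2:7,r3:Add1
cycle 8: CDB Add3=2 // r0:Add2,r1:2,r2:7,r3:Add1
cycle 9: CDB Add1=51 // r0:Add2,r1:2,r2:7,r3:51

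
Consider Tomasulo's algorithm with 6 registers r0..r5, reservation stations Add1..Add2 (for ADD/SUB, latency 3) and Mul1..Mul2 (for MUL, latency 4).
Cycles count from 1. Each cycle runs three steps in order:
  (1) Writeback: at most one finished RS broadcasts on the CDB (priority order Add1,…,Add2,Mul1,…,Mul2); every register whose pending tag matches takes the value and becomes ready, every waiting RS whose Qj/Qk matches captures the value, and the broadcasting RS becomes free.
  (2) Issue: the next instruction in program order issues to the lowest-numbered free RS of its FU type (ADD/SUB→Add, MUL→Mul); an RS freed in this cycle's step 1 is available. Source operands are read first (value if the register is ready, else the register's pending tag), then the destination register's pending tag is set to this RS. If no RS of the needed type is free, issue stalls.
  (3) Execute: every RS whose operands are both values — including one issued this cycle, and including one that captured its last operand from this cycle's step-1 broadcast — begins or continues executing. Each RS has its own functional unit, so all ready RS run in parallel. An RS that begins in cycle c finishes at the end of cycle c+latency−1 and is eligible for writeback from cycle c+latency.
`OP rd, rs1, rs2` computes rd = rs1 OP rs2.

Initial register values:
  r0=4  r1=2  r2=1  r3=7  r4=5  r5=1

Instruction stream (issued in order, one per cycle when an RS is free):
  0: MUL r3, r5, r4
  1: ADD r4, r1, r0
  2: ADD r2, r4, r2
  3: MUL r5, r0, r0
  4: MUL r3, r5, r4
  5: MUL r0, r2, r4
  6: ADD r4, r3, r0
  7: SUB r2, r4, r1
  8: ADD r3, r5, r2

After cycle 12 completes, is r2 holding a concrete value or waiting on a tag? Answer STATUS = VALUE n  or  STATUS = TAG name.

STATUS = TAG Add2

  c1: issue MUL r3<-Mul1  regs: r0:4,r1:2,r2:1,r3:Mul1,r4:5,r5:1
  c2: issue ADD r4<-Add1  regs: r0:4,r1:2,r2:1,r3:Mul1,r4:Add1,r5:1
  c3: issue ADD r2<-Add2  regs: r0:4,r1:2,r2:Add2,r3:Mul1,r4:Add1,r5:1
  c4: issue MUL r5<-Mul2  regs: r0:4,r1:2,r2:Add2,r3:Mul1,r4:Add1,r5:Mul2
  c5: CDB Add1=6; stall  regs: r0:4,r1:2,r2:Add2,r3:Mul1,r4:6,r5:Mul2
  c6: CDB Mul1=5; issue MUL r3<-Mul1  regs: r0:4,r1:2,r2:Add2,r3:Mul1,r4:6,r5:Mul2
  c7: stall  regs: r0:4,r1:2,r2:Add2,r3:Mul1,r4:6,r5:Mul2
  c8: CDB Add2=7; stall  regs: r0:4,r1:2,r2:7,r3:Mul1,r4:6,r5:Mul2
  c9: CDB Mul2=16; issue MUL r0<-Mul2  regs: r0:Mul2,r1:2,r2:7,r3:Mul1,r4:6,r5:16
  c10: issue ADD r4<-Add1  regs: r0:Mul2,r1:2,r2:7,r3:Mul1,r4:Add1,r5:16
  c11: issue SUB r2<-Add2  regs: r0:Mul2,r1:2,r2:Add2,r3:Mul1,r4:Add1,r5:16
  c12: stall  regs: r0:Mul2,r1:2,r2:Add2,r3:Mul1,r4:Add1,r5:16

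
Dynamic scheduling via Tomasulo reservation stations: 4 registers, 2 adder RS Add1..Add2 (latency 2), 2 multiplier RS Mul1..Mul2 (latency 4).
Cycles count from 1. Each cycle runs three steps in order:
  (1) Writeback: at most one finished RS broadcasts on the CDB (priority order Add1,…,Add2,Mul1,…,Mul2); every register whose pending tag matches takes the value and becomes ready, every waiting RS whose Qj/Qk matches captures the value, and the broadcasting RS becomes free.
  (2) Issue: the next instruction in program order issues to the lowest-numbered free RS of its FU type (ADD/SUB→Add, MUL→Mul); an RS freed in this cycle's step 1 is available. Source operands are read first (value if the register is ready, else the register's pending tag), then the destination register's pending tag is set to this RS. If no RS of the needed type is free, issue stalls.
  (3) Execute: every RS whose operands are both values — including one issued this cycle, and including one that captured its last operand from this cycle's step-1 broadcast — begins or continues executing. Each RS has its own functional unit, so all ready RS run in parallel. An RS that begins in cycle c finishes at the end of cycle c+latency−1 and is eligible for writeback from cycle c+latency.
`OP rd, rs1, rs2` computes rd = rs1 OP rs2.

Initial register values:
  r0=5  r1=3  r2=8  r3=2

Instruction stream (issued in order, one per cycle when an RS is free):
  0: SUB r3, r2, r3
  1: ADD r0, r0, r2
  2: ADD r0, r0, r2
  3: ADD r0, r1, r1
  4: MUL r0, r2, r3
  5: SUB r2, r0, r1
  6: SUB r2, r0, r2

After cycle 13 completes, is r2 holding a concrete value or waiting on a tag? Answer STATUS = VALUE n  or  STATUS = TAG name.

STATUS = VALUE 3

cycle 1: issue SUB r3<-Add1 // r0:5,r1:3,r2:8,r3:Add1
cycle 2: issue ADD r0<-Add2 // r0:Add2,r1:3,r2:8,r3:Add1
cycle 3: CDB Add1=6; issue ADD r0<-Add1 // r0:Add1,r1:3,r2:8,r3:6
cycle 4: CDB Add2=13; issue ADD r0<-Add2 // r0:Add2,r1:3,r2:8,r3:6
cycle 5: issue MUL r0<-Mul1 // r0:Mul1,r1:3,r2:8,r3:6
cycle 6: CDB Add1=21; issue SUB r2<-Add1 // r0:Mul1,r1:3,r2:Add1,r3:6
cycle 7: CDB Add2=6; issue SUB r2<-Add2 // r0:Mul1,r1:3,r2:Add2,r3:6
cycle 8: - // r0:Mul1,r1:3,r2:Add2,r3:6
cycle 9: CDB Mul1=48 // r0:48,r1:3,r2:Add2,r3:6
cycle 10: - // r0:48,r1:3,r2:Add2,r3:6
cycle 11: CDB Add1=45 // r0:48,r1:3,r2:Add2,r3:6
cycle 12: - // r0:48,r1:3,r2:Add2,r3:6
cycle 13: CDB Add2=3 // r0:48,r1:3,r2:3,r3:6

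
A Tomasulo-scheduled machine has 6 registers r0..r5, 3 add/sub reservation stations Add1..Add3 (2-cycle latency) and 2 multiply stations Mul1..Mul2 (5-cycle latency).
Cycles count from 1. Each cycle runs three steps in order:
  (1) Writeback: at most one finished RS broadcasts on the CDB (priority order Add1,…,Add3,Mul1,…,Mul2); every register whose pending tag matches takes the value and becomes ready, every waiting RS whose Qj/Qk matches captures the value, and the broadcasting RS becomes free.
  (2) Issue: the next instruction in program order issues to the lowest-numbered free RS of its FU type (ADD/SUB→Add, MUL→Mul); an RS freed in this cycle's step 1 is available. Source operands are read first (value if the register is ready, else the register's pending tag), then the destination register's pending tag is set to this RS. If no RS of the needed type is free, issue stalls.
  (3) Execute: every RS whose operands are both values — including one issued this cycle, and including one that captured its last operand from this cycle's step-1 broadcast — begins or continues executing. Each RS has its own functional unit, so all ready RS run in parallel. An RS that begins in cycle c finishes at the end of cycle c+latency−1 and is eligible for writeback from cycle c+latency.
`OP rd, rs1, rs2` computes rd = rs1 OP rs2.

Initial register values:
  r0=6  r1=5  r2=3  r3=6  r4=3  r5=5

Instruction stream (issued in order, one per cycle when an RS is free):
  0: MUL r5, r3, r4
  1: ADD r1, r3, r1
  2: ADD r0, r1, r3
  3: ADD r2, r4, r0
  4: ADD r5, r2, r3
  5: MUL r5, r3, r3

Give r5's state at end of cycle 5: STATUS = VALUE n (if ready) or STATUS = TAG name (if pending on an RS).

  c1: issue MUL r5<-Mul1  regs: r0:6,r1:5,r2:3,r3:6,r4:3,r5:Mul1
  c2: issue ADD r1<-Add1  regs: r0:6,r1:Add1,r2:3,r3:6,r4:3,r5:Mul1
  c3: issue ADD r0<-Add2  regs: r0:Add2,r1:Add1,r2:3,r3:6,r4:3,r5:Mul1
  c4: CDB Add1=11; issue ADD r2<-Add1  regs: r0:Add2,r1:11,r2:Add1,r3:6,r4:3,r5:Mul1
  c5: issue ADD r5<-Add3  regs: r0:Add2,r1:11,r2:Add1,r3:6,r4:3,r5:Add3

STATUS = TAG Add3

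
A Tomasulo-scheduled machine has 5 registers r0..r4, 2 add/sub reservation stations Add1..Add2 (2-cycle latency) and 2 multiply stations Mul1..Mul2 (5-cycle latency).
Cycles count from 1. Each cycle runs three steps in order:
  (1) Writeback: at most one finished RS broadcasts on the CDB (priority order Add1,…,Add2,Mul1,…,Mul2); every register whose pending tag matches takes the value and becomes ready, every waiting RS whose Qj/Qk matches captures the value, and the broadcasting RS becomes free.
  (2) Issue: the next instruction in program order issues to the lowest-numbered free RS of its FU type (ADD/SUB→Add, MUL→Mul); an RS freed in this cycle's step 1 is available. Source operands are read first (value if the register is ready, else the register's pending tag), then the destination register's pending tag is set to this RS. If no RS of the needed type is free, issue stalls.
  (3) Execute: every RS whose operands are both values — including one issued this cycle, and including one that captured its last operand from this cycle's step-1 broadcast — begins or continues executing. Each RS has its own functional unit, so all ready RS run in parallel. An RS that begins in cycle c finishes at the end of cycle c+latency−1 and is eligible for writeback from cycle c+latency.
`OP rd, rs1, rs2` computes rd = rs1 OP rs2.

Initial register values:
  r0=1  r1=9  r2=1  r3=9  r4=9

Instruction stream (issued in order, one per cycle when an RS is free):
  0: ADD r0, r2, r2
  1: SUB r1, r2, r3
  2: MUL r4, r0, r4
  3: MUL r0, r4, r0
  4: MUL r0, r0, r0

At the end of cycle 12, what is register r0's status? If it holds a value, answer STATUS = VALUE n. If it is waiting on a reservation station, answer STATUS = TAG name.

cycle 1: issue ADD r0<-Add1 // r0:Add1,r1:9,r2:1,r3:9,r4:9
cycle 2: issue SUB r1<-Add2 // r0:Add1,r1:Add2,r2:1,r3:9,r4:9
cycle 3: CDB Add1=2; issue MUL r4<-Mul1 // r0:2,r1:Add2,r2:1,r3:9,r4:Mul1
cycle 4: CDB Add2=-8; issue MUL r0<-Mul2 // r0:Mul2,r1:-8,r2:1,r3:9,r4:Mul1
cycle 5: stall // r0:Mul2,r1:-8,r2:1,r3:9,r4:Mul1
cycle 6: stall // r0:Mul2,r1:-8,r2:1,r3:9,r4:Mul1
cycle 7: stall // r0:Mul2,r1:-8,r2:1,r3:9,r4:Mul1
cycle 8: CDB Mul1=18; issue MUL r0<-Mul1 // r0:Mul1,r1:-8,r2:1,r3:9,r4:18
cycle 9: - // r0:Mul1,r1:-8,r2:1,r3:9,r4:18
cycle 10: - // r0:Mul1,r1:-8,r2:1,r3:9,r4:18
cycle 11: - // r0:Mul1,r1:-8,r2:1,r3:9,r4:18
cycle 12: - // r0:Mul1,r1:-8,r2:1,r3:9,r4:18

STATUS = TAG Mul1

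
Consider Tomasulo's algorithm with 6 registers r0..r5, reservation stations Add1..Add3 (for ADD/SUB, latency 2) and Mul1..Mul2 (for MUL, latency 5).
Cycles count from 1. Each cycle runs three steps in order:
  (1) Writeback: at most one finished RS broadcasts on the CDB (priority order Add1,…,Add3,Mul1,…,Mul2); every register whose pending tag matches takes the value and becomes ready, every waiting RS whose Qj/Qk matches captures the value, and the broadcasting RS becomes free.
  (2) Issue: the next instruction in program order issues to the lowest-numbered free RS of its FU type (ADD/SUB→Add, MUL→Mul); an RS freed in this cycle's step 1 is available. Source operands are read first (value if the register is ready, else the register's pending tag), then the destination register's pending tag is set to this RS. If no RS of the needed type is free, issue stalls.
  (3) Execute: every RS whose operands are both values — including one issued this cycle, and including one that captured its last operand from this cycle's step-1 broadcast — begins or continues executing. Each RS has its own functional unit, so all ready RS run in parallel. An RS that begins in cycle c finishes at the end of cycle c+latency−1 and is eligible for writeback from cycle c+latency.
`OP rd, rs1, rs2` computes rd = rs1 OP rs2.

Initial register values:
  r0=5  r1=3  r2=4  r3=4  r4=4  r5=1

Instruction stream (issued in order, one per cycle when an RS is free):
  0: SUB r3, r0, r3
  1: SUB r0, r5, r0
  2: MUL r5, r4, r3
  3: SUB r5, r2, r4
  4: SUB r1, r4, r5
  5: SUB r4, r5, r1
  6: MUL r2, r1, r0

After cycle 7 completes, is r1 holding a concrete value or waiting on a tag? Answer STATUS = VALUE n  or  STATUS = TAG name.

  c1: issue SUB r3<-Add1  regs: r0:5,r1:3,r2:4,r3:Add1,r4:4,r5:1
  c2: issue SUB r0<-Add2  regs: r0:Add2,r1:3,r2:4,r3:Add1,r4:4,r5:1
  c3: CDB Add1=1; issue MUL r5<-Mul1  regs: r0:Add2,r1:3,r2:4,r3:1,r4:4,r5:Mul1
  c4: CDB Add2=-4; issue SUB r5<-Add1  regs: r0:-4,r1:3,r2:4,r3:1,r4:4,r5:Add1
  c5: issue SUB r1<-Add2  regs: r0:-4,r1:Add2,r2:4,r3:1,r4:4,r5:Add1
  c6: CDB Add1=0; issue SUB r4<-Add1  regs: r0:-4,r1:Add2,r2:4,r3:1,r4:Add1,r5:0
  c7: issue MUL r2<-Mul2  regs: r0:-4,r1:Add2,r2:Mul2,r3:1,r4:Add1,r5:0

STATUS = TAG Add2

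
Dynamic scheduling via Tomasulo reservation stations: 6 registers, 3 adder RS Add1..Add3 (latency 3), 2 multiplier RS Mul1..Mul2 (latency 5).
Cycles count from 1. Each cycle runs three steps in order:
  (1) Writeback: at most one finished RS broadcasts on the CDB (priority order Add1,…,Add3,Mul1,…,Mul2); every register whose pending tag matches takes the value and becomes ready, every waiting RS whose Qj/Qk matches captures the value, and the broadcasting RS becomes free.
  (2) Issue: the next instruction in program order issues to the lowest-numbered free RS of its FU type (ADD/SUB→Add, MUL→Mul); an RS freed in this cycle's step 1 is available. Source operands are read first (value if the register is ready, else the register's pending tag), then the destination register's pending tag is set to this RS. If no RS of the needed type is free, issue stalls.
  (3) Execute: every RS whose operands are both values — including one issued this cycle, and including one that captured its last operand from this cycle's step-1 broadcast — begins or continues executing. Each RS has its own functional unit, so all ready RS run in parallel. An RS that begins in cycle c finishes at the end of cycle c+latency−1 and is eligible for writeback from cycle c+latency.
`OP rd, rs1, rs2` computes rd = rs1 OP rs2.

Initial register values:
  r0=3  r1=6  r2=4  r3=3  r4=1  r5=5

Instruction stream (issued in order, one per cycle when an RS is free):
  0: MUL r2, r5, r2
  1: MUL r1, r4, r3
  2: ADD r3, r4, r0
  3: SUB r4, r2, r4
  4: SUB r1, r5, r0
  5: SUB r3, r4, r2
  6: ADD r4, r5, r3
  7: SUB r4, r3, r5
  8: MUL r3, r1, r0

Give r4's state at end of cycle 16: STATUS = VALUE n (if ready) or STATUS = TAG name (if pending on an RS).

  c1: issue MUL r2<-Mul1  regs: r0:3,r1:6,r2:Mul1,r3:3,r4:1,r5:5
  c2: issue MUL r1<-Mul2  regs: r0:3,r1:Mul2,r2:Mul1,r3:3,r4:1,r5:5
  c3: issue ADD r3<-Add1  regs: r0:3,r1:Mul2,r2:Mul1,r3:Add1,r4:1,r5:5
  c4: issue SUB r4<-Add2  regs: r0:3,r1:Mul2,r2:Mul1,r3:Add1,r4:Add2,r5:5
  c5: issue SUB r1<-Add3  regs: r0:3,r1:Add3,r2:Mul1,r3:Add1,r4:Add2,r5:5
  c6: CDB Add1=4; issue SUB r3<-Add1  regs: r0:3,r1:Add3,r2:Mul1,r3:Add1,r4:Add2,r5:5
  c7: CDB Mul1=20; stall  regs: r0:3,r1:Add3,r2:20,r3:Add1,r4:Add2,r5:5
  c8: CDB Add3=2; issue ADD r4<-Add3  regs: r0:3,r1:2,r2:20,r3:Add1,r4:Add3,r5:5
  c9: CDB Mul2=3; stall  regs: r0:3,r1:2,r2:20,r3:Add1,r4:Add3,r5:5
  c10: CDB Add2=19; issue SUB r4<-Add2  regs: r0:3,r1:2,r2:20,r3:Add1,r4:Add2,r5:5
  c11: issue MUL r3<-Mul1  regs: r0:3,r1:2,r2:20,r3:Mul1,r4:Add2,r5:5
  c12: -  regs: r0:3,r1:2,r2:20,r3:Mul1,r4:Add2,r5:5
  c13: CDB Add1=-1  regs: r0:3,r1:2,r2:20,r3:Mul1,r4:Add2,r5:5
  c14: -  regs: r0:3,r1:2,r2:20,r3:Mul1,r4:Add2,r5:5
  c15: -  regs: r0:3,r1:2,r2:20,r3:Mul1,r4:Add2,r5:5
  c16: CDB Add2=-6  regs: r0:3,r1:2,r2:20,r3:Mul1,r4:-6,r5:5

STATUS = VALUE -6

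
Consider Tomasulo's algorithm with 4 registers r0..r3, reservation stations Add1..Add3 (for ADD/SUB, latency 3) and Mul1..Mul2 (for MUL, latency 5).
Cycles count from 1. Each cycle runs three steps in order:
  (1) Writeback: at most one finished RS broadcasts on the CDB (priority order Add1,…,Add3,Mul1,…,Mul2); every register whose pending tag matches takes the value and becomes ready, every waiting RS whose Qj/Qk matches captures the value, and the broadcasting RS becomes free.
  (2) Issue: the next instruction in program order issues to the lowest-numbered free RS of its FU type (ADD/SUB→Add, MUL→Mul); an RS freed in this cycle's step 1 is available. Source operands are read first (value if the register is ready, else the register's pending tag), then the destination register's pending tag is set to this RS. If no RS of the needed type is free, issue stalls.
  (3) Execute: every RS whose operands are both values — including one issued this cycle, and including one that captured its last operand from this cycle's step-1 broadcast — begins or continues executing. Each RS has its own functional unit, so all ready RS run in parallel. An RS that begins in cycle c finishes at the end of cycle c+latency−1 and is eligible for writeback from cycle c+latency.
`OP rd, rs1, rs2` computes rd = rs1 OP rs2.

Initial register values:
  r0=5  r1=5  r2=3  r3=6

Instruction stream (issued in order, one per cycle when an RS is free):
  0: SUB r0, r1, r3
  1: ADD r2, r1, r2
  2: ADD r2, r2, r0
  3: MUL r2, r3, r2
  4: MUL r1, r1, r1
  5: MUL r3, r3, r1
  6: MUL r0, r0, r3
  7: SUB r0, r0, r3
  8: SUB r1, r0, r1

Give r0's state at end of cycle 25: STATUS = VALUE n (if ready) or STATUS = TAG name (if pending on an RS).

c1: issue SUB r0<-Add1 | r0:Add1,r1:5,r2:3,r3:6
c2: issue ADD r2<-Add2 | r0:Add1,r1:5,r2:Add2,r3:6
c3: issue ADD r2<-Add3 | r0:Add1,r1:5,r2:Add3,r3:6
c4: CDB Add1=-1; issue MUL r2<-Mul1 | r0:-1,r1:5,r2:Mul1,r3:6
c5: CDB Add2=8; issue MUL r1<-Mul2 | r0:-1,r1:Mul2,r2:Mul1,r3:6
c6: stall | r0:-1,r1:Mul2,r2:Mul1,r3:6
c7: stall | r0:-1,r1:Mul2,r2:Mul1,r3:6
c8: CDB Add3=7; stall | r0:-1,r1:Mul2,r2:Mul1,r3:6
c9: stall | r0:-1,r1:Mul2,r2:Mul1,r3:6
c10: CDB Mul2=25; issue MUL r3<-Mul2 | r0:-1,r1:25,r2:Mul1,r3:Mul2
c11: stall | r0:-1,r1:25,r2:Mul1,r3:Mul2
c12: stall | r0:-1,r1:25,r2:Mul1,r3:Mul2
c13: CDB Mul1=42; issue MUL r0<-Mul1 | r0:Mul1,r1:25,r2:42,r3:Mul2
c14: issue SUB r0<-Add1 | r0:Add1,r1:25,r2:42,r3:Mul2
c15: CDB Mul2=150; issue SUB r1<-Add2 | r0:Add1,r1:Add2,r2:42,r3:150
c16: - | r0:Add1,r1:Add2,r2:42,r3:150
c17: - | r0:Add1,r1:Add2,r2:42,r3:150
c18: - | r0:Add1,r1:Add2,r2:42,r3:150
c19: - | r0:Add1,r1:Add2,r2:42,r3:150
c20: CDB Mul1=-150 | r0:Add1,r1:Add2,r2:42,r3:150
c21: - | r0:Add1,r1:Add2,r2:42,r3:150
c22: - | r0:Add1,r1:Add2,r2:42,r3:150
c23: CDB Add1=-300 | r0:-300,r1:Add2,r2:42,r3:150
c24: - | r0:-300,r1:Add2,r2:42,r3:150
c25: - | r0:-300,r1:Add2,r2:42,r3:150

STATUS = VALUE -300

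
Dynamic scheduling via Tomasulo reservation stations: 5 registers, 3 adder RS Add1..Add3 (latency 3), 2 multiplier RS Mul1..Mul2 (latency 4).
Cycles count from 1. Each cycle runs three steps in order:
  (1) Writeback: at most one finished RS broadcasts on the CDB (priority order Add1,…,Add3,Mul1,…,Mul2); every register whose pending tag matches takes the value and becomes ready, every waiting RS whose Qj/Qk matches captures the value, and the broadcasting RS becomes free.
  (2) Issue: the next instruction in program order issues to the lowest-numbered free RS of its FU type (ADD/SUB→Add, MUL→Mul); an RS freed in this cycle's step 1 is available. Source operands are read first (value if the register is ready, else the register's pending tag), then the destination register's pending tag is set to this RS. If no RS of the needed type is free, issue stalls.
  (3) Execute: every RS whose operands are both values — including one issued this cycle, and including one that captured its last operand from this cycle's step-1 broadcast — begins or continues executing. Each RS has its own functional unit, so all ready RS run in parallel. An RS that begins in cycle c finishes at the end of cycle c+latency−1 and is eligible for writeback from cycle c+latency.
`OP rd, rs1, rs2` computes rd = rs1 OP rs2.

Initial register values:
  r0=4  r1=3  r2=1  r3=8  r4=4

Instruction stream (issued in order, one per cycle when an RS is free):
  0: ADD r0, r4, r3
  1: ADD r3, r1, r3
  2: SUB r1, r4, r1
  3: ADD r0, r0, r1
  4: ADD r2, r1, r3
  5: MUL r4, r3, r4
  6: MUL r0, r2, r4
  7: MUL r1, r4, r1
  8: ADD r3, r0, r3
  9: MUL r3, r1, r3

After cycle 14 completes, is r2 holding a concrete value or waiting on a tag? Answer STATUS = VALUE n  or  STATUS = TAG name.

STATUS = VALUE 12

  c1: issue ADD r0<-Add1  regs: r0:Add1,r1:3,r2:1,r3:8,r4:4
  c2: issue ADD r3<-Add2  regs: r0:Add1,r1:3,r2:1,r3:Add2,r4:4
  c3: issue SUB r1<-Add3  regs: r0:Add1,r1:Add3,r2:1,r3:Add2,r4:4
  c4: CDB Add1=12; issue ADD r0<-Add1  regs: r0:Add1,r1:Add3,r2:1,r3:Add2,r4:4
  c5: CDB Add2=11; issue ADD r2<-Add2  regs: r0:Add1,r1:Add3,r2:Add2,r3:11,r4:4
  c6: CDB Add3=1; issue MUL r4<-Mul1  regs: r0:Add1,r1:1,r2:Add2,r3:11,r4:Mul1
  c7: issue MUL r0<-Mul2  regs: r0:Mul2,r1:1,r2:Add2,r3:11,r4:Mul1
  c8: stall  regs: r0:Mul2,r1:1,r2:Add2,r3:11,r4:Mul1
  c9: CDB Add1=13; stall  regs: r0:Mul2,r1:1,r2:Add2,r3:11,r4:Mul1
  c10: CDB Add2=12; stall  regs: r0:Mul2,r1:1,r2:12,r3:11,r4:Mul1
  c11: CDB Mul1=44; issue MUL r1<-Mul1  regs: r0:Mul2,r1:Mul1,r2:12,r3:11,r4:44
  c12: issue ADD r3<-Add1  regs: r0:Mul2,r1:Mul1,r2:12,r3:Add1,r4:44
  c13: stall  regs: r0:Mul2,r1:Mul1,r2:12,r3:Add1,r4:44
  c14: stall  regs: r0:Mul2,r1:Mul1,r2:12,r3:Add1,r4:44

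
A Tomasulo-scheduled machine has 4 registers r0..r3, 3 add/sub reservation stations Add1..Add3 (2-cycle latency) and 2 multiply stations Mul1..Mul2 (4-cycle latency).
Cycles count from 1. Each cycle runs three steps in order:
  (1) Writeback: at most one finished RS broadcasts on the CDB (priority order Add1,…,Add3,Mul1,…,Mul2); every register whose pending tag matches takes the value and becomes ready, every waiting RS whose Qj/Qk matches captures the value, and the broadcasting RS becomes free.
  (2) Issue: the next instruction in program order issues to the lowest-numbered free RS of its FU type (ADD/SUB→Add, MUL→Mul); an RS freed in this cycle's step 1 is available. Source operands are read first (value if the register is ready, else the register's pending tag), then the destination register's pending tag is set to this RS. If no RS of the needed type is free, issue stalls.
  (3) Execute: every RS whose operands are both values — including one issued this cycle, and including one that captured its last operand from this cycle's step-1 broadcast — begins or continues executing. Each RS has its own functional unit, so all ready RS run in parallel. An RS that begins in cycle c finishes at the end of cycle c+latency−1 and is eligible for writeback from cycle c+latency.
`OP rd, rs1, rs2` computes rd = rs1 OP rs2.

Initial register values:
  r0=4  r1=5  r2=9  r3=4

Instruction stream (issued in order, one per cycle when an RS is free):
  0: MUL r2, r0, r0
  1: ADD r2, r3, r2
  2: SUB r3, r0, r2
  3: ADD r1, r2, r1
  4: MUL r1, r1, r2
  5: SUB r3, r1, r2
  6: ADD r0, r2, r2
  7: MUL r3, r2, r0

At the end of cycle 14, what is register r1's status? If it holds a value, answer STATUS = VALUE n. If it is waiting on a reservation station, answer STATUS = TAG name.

c1: issue MUL r2<-Mul1 | r0:4,r1:5,r2:Mul1,r3:4
c2: issue ADD r2<-Add1 | r0:4,r1:5,r2:Add1,r3:4
c3: issue SUB r3<-Add2 | r0:4,r1:5,r2:Add1,r3:Add2
c4: issue ADD r1<-Add3 | r0:4,r1:Add3,r2:Add1,r3:Add2
c5: CDB Mul1=16; issue MUL r1<-Mul1 | r0:4,r1:Mul1,r2:Add1,r3:Add2
c6: stall | r0:4,r1:Mul1,r2:Add1,r3:Add2
c7: CDB Add1=20; issue SUB r3<-Add1 | r0:4,r1:Mul1,r2:20,r3:Add1
c8: stall | r0:4,r1:Mul1,r2:20,r3:Add1
c9: CDB Add2=-16; issue ADD r0<-Add2 | r0:Add2,r1:Mul1,r2:20,r3:Add1
c10: CDB Add3=25; issue MUL r3<-Mul2 | r0:Add2,r1:Mul1,r2:20,r3:Mul2
c11: CDB Add2=40 | r0:40,r1:Mul1,r2:20,r3:Mul2
c12: - | r0:40,r1:Mul1,r2:20,r3:Mul2
c13: - | r0:40,r1:Mul1,r2:20,r3:Mul2
c14: CDB Mul1=500 | r0:40,r1:500,r2:20,r3:Mul2

STATUS = VALUE 500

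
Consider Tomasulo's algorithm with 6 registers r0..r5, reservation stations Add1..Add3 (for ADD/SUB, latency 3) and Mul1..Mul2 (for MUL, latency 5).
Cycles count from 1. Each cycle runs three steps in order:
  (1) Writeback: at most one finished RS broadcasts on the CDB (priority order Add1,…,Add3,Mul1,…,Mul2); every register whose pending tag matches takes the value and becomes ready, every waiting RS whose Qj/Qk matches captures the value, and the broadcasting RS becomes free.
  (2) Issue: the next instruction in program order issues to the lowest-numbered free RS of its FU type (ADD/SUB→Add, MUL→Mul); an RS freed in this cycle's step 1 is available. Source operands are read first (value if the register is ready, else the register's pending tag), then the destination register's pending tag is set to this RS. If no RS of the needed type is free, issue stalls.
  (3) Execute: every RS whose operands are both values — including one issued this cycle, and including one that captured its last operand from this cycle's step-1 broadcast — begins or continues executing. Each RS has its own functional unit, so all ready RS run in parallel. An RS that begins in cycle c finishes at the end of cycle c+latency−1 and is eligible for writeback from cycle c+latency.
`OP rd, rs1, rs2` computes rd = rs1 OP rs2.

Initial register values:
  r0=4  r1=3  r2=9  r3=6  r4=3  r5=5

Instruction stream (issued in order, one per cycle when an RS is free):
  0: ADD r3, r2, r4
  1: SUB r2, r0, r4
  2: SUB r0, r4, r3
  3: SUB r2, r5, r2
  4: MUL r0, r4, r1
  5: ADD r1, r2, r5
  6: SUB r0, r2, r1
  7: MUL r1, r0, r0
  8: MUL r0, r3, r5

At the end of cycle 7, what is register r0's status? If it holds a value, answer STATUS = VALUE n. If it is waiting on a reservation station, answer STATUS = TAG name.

  c1: issue ADD r3<-Add1  regs: r0:4,r1:3,r2:9,r3:Add1,r4:3,r5:5
  c2: issue SUB r2<-Add2  regs: r0:4,r1:3,r2:Add2,r3:Add1,r4:3,r5:5
  c3: issue SUB r0<-Add3  regs: r0:Add3,r1:3,r2:Add2,r3:Add1,r4:3,r5:5
  c4: CDB Add1=12; issue SUB r2<-Add1  regs: r0:Add3,r1:3,r2:Add1,r3:12,r4:3,r5:5
  c5: CDB Add2=1; issue MUL r0<-Mul1  regs: r0:Mul1,r1:3,r2:Add1,r3:12,r4:3,r5:5
  c6: issue ADD r1<-Add2  regs: r0:Mul1,r1:Add2,r2:Add1,r3:12,r4:3,r5:5
  c7: CDB Add3=-9; issue SUB r0<-Add3  regs: r0:Add3,r1:Add2,r2:Add1,r3:12,r4:3,r5:5

STATUS = TAG Add3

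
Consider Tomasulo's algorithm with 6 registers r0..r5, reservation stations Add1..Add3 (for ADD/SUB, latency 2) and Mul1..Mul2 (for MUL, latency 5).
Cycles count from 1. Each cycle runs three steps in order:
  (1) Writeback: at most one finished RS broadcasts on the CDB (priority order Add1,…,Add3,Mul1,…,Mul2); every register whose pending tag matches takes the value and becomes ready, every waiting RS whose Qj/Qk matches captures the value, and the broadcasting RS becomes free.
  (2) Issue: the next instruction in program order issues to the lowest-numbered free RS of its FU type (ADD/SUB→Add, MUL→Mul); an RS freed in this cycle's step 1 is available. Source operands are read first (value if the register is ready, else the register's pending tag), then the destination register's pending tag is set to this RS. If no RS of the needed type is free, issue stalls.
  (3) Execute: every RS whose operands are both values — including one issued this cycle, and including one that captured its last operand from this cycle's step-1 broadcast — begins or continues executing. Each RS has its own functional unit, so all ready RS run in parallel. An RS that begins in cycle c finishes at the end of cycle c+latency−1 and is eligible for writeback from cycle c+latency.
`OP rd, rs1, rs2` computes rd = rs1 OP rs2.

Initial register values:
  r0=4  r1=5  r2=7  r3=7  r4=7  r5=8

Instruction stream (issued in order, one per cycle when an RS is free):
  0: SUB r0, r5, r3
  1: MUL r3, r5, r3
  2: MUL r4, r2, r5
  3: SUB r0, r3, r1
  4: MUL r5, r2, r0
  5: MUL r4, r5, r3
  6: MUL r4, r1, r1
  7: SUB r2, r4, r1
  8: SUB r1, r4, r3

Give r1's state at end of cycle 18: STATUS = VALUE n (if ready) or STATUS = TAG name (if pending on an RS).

c1: issue SUB r0<-Add1 | r0:Add1,r1:5,r2:7,r3:7,r4:7,r5:8
c2: issue MUL r3<-Mul1 | r0:Add1,r1:5,r2:7,r3:Mul1,r4:7,r5:8
c3: CDB Add1=1; issue MUL r4<-Mul2 | r0:1,r1:5,r2:7,r3:Mul1,r4:Mul2,r5:8
c4: issue SUB r0<-Add1 | r0:Add1,r1:5,r2:7,r3:Mul1,r4:Mul2,r5:8
c5: stall | r0:Add1,r1:5,r2:7,r3:Mul1,r4:Mul2,r5:8
c6: stall | r0:Add1,r1:5,r2:7,r3:Mul1,r4:Mul2,r5:8
c7: CDB Mul1=56; issue MUL r5<-Mul1 | r0:Add1,r1:5,r2:7,r3:56,r4:Mul2,r5:Mul1
c8: CDB Mul2=56; issue MUL r4<-Mul2 | r0:Add1,r1:5,r2:7,r3:56,r4:Mul2,r5:Mul1
c9: CDB Add1=51; stall | r0:51,r1:5,r2:7,r3:56,r4:Mul2,r5:Mul1
c10: stall | r0:51,r1:5,r2:7,r3:56,r4:Mul2,r5:Mul1
c11: stall | r0:51,r1:5,r2:7,r3:56,r4:Mul2,r5:Mul1
c12: stall | r0:51,r1:5,r2:7,r3:56,r4:Mul2,r5:Mul1
c13: stall | r0:51,r1:5,r2:7,r3:56,r4:Mul2,r5:Mul1
c14: CDB Mul1=357; issue MUL r4<-Mul1 | r0:51,r1:5,r2:7,r3:56,r4:Mul1,r5:357
c15: issue SUB r2<-Add1 | r0:51,r1:5,r2:Add1,r3:56,r4:Mul1,r5:357
c16: issue SUB r1<-Add2 | r0:51,r1:Add2,r2:Add1,r3:56,r4:Mul1,r5:357
c17: - | r0:51,r1:Add2,r2:Add1,r3:56,r4:Mul1,r5:357
c18: - | r0:51,r1:Add2,r2:Add1,r3:56,r4:Mul1,r5:357

STATUS = TAG Add2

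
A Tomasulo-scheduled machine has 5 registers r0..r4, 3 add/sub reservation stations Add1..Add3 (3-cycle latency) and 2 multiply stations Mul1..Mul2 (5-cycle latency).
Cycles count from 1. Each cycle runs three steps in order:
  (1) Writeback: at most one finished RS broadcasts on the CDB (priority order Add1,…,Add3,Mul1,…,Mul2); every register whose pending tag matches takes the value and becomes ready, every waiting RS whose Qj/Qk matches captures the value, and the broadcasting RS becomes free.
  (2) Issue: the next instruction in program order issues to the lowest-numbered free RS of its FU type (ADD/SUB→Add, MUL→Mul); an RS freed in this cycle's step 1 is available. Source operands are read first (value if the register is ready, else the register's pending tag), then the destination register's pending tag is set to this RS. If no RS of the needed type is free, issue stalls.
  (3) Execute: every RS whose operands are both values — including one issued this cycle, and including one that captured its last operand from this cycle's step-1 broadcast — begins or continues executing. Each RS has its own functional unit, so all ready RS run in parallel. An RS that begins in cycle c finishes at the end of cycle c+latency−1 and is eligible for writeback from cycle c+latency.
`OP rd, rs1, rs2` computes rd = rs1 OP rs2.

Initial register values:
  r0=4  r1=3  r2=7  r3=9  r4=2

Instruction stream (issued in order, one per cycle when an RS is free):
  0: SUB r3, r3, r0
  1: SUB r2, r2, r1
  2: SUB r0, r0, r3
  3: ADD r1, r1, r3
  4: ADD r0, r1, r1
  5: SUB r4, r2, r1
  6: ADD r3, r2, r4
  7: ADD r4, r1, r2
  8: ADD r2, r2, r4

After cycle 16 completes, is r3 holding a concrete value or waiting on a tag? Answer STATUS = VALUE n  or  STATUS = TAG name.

c1: issue SUB r3<-Add1 | r0:4,r1:3,r2:7,r3:Add1,r4:2
c2: issue SUB r2<-Add2 | r0:4,r1:3,r2:Add2,r3:Add1,r4:2
c3: issue SUB r0<-Add3 | r0:Add3,r1:3,r2:Add2,r3:Add1,r4:2
c4: CDB Add1=5; issue ADD r1<-Add1 | r0:Add3,r1:Add1,r2:Add2,r3:5,r4:2
c5: CDB Add2=4; issue ADD r0<-Add2 | r0:Add2,r1:Add1,r2:4,r3:5,r4:2
c6: stall | r0:Add2,r1:Add1,r2:4,r3:5,r4:2
c7: CDB Add1=8; issue SUB r4<-Add1 | r0:Add2,r1:8,r2:4,r3:5,r4:Add1
c8: CDB Add3=-1; issue ADD r3<-Add3 | r0:Add2,r1:8,r2:4,r3:Add3,r4:Add1
c9: stall | r0:Add2,r1:8,r2:4,r3:Add3,r4:Add1
c10: CDB Add1=-4; issue ADD r4<-Add1 | r0:Add2,r1:8,r2:4,r3:Add3,r4:Add1
c11: CDB Add2=16; issue ADD r2<-Add2 | r0:16,r1:8,r2:Add2,r3:Add3,r4:Add1
c12: - | r0:16,r1:8,r2:Add2,r3:Add3,r4:Add1
c13: CDB Add1=12 | r0:16,r1:8,r2:Add2,r3:Add3,r4:12
c14: CDB Add3=0 | r0:16,r1:8,r2:Add2,r3:0,r4:12
c15: - | r0:16,r1:8,r2:Add2,r3:0,r4:12
c16: CDB Add2=16 | r0:16,r1:8,r2:16,r3:0,r4:12

STATUS = VALUE 0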